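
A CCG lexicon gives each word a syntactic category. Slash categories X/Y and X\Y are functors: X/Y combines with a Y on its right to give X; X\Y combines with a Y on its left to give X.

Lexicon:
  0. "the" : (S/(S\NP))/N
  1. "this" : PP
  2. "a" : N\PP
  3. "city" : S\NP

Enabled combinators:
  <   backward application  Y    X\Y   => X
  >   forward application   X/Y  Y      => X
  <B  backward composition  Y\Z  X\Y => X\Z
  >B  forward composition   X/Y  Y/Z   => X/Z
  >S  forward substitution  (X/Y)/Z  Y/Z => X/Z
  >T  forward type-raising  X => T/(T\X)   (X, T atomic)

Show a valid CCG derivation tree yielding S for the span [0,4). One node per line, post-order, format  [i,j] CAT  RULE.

[0,4] S   >
  [0,3] S/(S\NP)   >
    [0,1] "the" : (S/(S\NP))/N
    [1,3] N   <
      [1,2] "this" : PP
      [2,3] "a" : N\PP
  [3,4] "city" : S\NP

[0,1] (S/(S\NP))/N  lex  "the"
[1,2] PP  lex  "this"
[2,3] N\PP  lex  "a"
[1,3] N  <  k=2
[0,3] S/(S\NP)  >  k=1
[3,4] S\NP  lex  "city"
[0,4] S  >  k=3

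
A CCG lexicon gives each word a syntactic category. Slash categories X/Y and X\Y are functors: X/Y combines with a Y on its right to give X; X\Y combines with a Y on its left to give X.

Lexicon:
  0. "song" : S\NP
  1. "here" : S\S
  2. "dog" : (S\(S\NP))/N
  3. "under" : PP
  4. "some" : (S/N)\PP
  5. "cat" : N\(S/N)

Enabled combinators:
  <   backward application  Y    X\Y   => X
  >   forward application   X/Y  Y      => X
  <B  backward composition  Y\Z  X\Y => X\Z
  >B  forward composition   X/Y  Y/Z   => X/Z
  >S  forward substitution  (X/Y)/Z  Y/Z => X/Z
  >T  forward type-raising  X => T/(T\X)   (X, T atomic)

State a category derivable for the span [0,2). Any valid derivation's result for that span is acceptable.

[0,6] S   <
  [0,2] S\NP   <B
    [0,1] "song" : S\NP
    [1,2] "here" : S\S
  [2,6] S\(S\NP)   >
    [2,3] "dog" : (S\(S\NP))/N
    [3,6] N   <
      [3,4] "under" : PP
      [4,6] N\PP   <B
        [4,5] "some" : (S/N)\PP
        [5,6] "cat" : N\(S/N)

S\NP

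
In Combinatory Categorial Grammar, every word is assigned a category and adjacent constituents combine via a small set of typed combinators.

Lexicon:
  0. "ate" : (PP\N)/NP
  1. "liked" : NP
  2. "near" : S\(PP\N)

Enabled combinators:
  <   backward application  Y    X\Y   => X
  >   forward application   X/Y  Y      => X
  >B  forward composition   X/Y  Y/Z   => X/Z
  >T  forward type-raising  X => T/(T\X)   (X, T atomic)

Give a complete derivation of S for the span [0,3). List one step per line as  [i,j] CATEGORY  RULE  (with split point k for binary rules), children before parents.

[0,3] S   <
  [0,2] PP\N   >
    [0,1] "ate" : (PP\N)/NP
    [1,2] "liked" : NP
  [2,3] "near" : S\(PP\N)

[0,1] (PP\N)/NP  lex  "ate"
[1,2] NP  lex  "liked"
[0,2] PP\N  >  k=1
[2,3] S\(PP\N)  lex  "near"
[0,3] S  <  k=2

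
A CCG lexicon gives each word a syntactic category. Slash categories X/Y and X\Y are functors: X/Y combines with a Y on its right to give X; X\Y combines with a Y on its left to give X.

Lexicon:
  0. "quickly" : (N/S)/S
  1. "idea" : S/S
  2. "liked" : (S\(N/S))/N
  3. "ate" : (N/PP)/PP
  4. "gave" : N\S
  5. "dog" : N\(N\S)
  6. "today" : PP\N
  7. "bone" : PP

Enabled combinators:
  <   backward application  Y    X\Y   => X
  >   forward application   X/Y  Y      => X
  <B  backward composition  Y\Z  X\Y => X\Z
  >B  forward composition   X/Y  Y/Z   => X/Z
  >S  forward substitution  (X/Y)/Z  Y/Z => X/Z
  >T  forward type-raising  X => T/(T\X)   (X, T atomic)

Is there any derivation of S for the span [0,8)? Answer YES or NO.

[0,8] S   <
  [0,2] N/S   >S
    [0,1] "quickly" : (N/S)/S
    [1,2] "idea" : S/S
  [2,8] S\(N/S)   >
    [2,3] "liked" : (S\(N/S))/N
    [3,8] N   >
      [3,7] N/PP   >
        [3,4] "ate" : (N/PP)/PP
        [4,7] PP   <
          [4,6] N   <
            [4,5] "gave" : N\S
            [5,6] "dog" : N\(N\S)
          [6,7] "today" : PP\N
      [7,8] "bone" : PP

YES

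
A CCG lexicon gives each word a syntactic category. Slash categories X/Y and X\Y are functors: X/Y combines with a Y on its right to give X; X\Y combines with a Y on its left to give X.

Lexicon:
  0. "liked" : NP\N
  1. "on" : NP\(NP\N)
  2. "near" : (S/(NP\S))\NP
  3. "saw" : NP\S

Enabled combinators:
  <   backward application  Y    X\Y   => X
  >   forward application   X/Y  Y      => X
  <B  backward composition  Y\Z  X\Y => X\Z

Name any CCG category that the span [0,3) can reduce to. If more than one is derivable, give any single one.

[0,4] S   >
  [0,3] S/(NP\S)   <
    [0,2] NP   <
      [0,1] "liked" : NP\N
      [1,2] "on" : NP\(NP\N)
    [2,3] "near" : (S/(NP\S))\NP
  [3,4] "saw" : NP\S

S/(NP\S)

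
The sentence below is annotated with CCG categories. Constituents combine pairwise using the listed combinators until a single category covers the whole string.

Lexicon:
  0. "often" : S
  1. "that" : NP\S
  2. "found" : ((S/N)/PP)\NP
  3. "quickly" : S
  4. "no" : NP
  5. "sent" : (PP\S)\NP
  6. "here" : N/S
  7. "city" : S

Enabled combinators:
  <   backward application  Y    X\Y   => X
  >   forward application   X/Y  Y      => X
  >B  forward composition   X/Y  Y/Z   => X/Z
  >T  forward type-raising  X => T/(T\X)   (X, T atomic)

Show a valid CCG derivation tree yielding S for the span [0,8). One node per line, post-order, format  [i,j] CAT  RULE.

[0,1] S  lex  "often"
[1,2] NP\S  lex  "that"
[0,2] NP  <  k=1
[2,3] ((S/N)/PP)\NP  lex  "found"
[0,3] (S/N)/PP  <  k=2
[3,4] S  lex  "quickly"
[3,4] PP/(PP\S)  >T
[4,5] NP  lex  "no"
[5,6] (PP\S)\NP  lex  "sent"
[4,6] PP\S  <  k=5
[3,6] PP  >  k=4
[0,6] S/N  >  k=3
[6,7] N/S  lex  "here"
[7,8] S  lex  "city"
[6,8] N  >  k=7
[0,8] S  >  k=6

[0,8] S   >
  [0,6] S/N   >
    [0,3] (S/N)/PP   <
      [0,2] NP   <
        [0,1] "often" : S
        [1,2] "that" : NP\S
      [2,3] "found" : ((S/N)/PP)\NP
    [3,6] PP   >
      [3,4] PP/(PP\S)   >T
        [3,4] "quickly" : S
      [4,6] PP\S   <
        [4,5] "no" : NP
        [5,6] "sent" : (PP\S)\NP
  [6,8] N   >
    [6,7] "here" : N/S
    [7,8] "city" : S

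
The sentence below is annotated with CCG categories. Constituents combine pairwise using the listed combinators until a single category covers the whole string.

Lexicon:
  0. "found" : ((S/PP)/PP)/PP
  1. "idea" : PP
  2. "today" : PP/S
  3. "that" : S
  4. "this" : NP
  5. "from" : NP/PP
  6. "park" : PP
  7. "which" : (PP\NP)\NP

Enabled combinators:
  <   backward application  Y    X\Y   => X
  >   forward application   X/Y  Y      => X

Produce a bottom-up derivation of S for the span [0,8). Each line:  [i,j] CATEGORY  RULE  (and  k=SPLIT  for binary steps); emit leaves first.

[0,1] ((S/PP)/PP)/PP  lex  "found"
[1,2] PP  lex  "idea"
[0,2] (S/PP)/PP  >  k=1
[2,3] PP/S  lex  "today"
[3,4] S  lex  "that"
[2,4] PP  >  k=3
[0,4] S/PP  >  k=2
[4,5] NP  lex  "this"
[5,6] NP/PP  lex  "from"
[6,7] PP  lex  "park"
[5,7] NP  >  k=6
[7,8] (PP\NP)\NP  lex  "which"
[5,8] PP\NP  <  k=7
[4,8] PP  <  k=5
[0,8] S  >  k=4

[0,8] S   >
  [0,4] S/PP   >
    [0,2] (S/PP)/PP   >
      [0,1] "found" : ((S/PP)/PP)/PP
      [1,2] "idea" : PP
    [2,4] PP   >
      [2,3] "today" : PP/S
      [3,4] "that" : S
  [4,8] PP   <
    [4,5] "this" : NP
    [5,8] PP\NP   <
      [5,7] NP   >
        [5,6] "from" : NP/PP
        [6,7] "park" : PP
      [7,8] "which" : (PP\NP)\NP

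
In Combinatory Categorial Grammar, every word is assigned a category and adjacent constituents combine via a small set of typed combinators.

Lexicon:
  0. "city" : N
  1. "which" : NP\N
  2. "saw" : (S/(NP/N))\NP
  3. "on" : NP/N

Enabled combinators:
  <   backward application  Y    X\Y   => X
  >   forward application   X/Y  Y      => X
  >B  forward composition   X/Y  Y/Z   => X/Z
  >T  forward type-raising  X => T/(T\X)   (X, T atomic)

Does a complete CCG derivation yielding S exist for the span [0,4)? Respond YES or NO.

YES

[0,4] S   >
  [0,3] S/(NP/N)   <
    [0,2] NP   <
      [0,1] "city" : N
      [1,2] "which" : NP\N
    [2,3] "saw" : (S/(NP/N))\NP
  [3,4] "on" : NP/N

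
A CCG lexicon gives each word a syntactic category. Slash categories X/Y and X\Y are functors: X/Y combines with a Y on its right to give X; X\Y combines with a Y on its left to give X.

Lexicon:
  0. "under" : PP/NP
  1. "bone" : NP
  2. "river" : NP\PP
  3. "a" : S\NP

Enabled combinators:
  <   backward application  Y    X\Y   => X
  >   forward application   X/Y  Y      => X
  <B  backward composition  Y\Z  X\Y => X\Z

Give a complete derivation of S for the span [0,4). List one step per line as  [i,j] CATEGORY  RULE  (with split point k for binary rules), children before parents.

[0,4] S   <
  [0,3] NP   <
    [0,2] PP   >
      [0,1] "under" : PP/NP
      [1,2] "bone" : NP
    [2,3] "river" : NP\PP
  [3,4] "a" : S\NP

[0,1] PP/NP  lex  "under"
[1,2] NP  lex  "bone"
[0,2] PP  >  k=1
[2,3] NP\PP  lex  "river"
[0,3] NP  <  k=2
[3,4] S\NP  lex  "a"
[0,4] S  <  k=3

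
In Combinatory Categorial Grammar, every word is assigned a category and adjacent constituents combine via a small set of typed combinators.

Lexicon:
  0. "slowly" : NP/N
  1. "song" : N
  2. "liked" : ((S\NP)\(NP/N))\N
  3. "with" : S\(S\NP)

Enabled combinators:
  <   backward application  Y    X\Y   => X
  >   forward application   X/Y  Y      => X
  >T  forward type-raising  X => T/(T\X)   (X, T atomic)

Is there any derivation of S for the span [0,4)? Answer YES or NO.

[0,4] S   <
  [0,3] S\NP   <
    [0,1] "slowly" : NP/N
    [1,3] (S\NP)\(NP/N)   <
      [1,2] "song" : N
      [2,3] "liked" : ((S\NP)\(NP/N))\N
  [3,4] "with" : S\(S\NP)

YES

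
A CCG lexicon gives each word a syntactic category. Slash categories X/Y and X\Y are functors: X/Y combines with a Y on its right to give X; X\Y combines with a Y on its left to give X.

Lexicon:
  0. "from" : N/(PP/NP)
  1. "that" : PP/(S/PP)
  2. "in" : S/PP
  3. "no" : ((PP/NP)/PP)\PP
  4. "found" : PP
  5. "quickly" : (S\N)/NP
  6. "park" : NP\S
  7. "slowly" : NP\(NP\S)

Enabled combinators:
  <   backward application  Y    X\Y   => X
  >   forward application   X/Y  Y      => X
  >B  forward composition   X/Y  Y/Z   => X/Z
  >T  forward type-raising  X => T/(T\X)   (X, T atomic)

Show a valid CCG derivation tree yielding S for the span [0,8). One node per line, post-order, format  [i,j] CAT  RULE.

[0,1] N/(PP/NP)  lex  "from"
[1,2] PP/(S/PP)  lex  "that"
[2,3] S/PP  lex  "in"
[1,3] PP  >  k=2
[3,4] ((PP/NP)/PP)\PP  lex  "no"
[1,4] (PP/NP)/PP  <  k=3
[0,4] N/PP  >B  k=1
[4,5] PP  lex  "found"
[0,5] N  >  k=4
[5,6] (S\N)/NP  lex  "quickly"
[6,7] NP\S  lex  "park"
[7,8] NP\(NP\S)  lex  "slowly"
[6,8] NP  <  k=7
[5,8] S\N  >  k=6
[0,8] S  <  k=5

[0,8] S   <
  [0,5] N   >
    [0,4] N/PP   >B
      [0,1] "from" : N/(PP/NP)
      [1,4] (PP/NP)/PP   <
        [1,3] PP   >
          [1,2] "that" : PP/(S/PP)
          [2,3] "in" : S/PP
        [3,4] "no" : ((PP/NP)/PP)\PP
    [4,5] "found" : PP
  [5,8] S\N   >
    [5,6] "quickly" : (S\N)/NP
    [6,8] NP   <
      [6,7] "park" : NP\S
      [7,8] "slowly" : NP\(NP\S)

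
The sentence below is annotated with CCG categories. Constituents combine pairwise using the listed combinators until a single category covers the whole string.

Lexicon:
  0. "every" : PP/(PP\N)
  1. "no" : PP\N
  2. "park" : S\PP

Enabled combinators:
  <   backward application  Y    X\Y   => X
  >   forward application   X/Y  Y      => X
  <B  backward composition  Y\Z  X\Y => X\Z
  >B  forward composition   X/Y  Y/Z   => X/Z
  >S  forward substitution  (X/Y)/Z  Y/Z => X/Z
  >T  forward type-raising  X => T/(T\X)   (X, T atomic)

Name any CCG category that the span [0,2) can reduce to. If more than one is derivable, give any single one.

PP

[0,3] S   <
  [0,2] PP   >
    [0,1] "every" : PP/(PP\N)
    [1,2] "no" : PP\N
  [2,3] "park" : S\PP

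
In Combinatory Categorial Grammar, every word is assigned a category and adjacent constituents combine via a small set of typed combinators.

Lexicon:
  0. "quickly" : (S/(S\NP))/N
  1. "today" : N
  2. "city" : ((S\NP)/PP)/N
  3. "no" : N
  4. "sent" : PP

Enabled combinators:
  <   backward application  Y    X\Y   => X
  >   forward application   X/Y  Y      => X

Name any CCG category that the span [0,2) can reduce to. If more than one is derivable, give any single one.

S/(S\NP)

[0,5] S   >
  [0,2] S/(S\NP)   >
    [0,1] "quickly" : (S/(S\NP))/N
    [1,2] "today" : N
  [2,5] S\NP   >
    [2,4] (S\NP)/PP   >
      [2,3] "city" : ((S\NP)/PP)/N
      [3,4] "no" : N
    [4,5] "sent" : PP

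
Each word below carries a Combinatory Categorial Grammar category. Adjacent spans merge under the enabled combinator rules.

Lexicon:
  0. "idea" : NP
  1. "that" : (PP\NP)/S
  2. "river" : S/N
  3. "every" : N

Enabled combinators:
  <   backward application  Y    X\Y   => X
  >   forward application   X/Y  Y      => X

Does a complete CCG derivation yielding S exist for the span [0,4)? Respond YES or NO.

NO

NP (PP\NP)/S S/N N
CKY chart[0,4] = {PP}; S ∉ chart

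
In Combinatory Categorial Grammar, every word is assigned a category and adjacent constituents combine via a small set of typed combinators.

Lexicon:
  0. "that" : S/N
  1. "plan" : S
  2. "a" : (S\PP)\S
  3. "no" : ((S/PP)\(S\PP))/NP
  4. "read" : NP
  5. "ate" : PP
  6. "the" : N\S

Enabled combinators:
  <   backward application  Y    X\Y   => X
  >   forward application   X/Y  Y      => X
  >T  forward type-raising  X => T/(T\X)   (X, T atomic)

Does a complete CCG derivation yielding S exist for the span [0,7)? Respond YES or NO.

YES

[0,7] S   >
  [0,1] "that" : S/N
  [1,7] N   <
    [1,6] S   >
      [1,5] S/PP   <
        [1,3] S\PP   <
          [1,2] "plan" : S
          [2,3] "a" : (S\PP)\S
        [3,5] (S/PP)\(S\PP)   >
          [3,4] "no" : ((S/PP)\(S\PP))/NP
          [4,5] "read" : NP
      [5,6] "ate" : PP
    [6,7] "the" : N\S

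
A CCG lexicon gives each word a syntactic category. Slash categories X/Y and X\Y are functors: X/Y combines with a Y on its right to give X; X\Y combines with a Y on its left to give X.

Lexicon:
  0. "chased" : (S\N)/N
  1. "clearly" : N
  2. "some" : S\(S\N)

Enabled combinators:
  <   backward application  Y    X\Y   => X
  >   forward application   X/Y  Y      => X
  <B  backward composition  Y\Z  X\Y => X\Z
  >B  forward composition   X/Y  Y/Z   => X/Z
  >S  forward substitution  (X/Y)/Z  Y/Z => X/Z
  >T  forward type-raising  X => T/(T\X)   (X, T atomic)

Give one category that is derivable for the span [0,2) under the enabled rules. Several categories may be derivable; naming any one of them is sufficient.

[0,3] S   <
  [0,2] S\N   >
    [0,1] "chased" : (S\N)/N
    [1,2] "clearly" : N
  [2,3] "some" : S\(S\N)

S\N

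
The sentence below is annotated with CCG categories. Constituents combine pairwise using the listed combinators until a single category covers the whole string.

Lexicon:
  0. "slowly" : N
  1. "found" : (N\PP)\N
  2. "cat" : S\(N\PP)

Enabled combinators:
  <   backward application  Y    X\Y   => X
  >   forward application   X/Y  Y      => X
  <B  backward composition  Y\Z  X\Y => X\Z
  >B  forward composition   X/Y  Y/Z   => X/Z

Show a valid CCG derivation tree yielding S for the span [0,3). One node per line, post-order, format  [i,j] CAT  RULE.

[0,3] S   <
  [0,1] "slowly" : N
  [1,3] S\N   <B
    [1,2] "found" : (N\PP)\N
    [2,3] "cat" : S\(N\PP)

[0,1] N  lex  "slowly"
[1,2] (N\PP)\N  lex  "found"
[2,3] S\(N\PP)  lex  "cat"
[1,3] S\N  <B  k=2
[0,3] S  <  k=1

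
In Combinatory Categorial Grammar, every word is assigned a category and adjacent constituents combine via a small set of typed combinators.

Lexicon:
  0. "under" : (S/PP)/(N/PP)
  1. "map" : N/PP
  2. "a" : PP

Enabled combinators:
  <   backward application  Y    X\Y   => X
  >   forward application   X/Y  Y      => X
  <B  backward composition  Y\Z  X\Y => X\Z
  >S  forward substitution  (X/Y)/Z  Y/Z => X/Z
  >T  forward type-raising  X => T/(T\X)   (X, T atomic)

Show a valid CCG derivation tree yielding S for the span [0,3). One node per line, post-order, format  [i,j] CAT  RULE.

[0,1] (S/PP)/(N/PP)  lex  "under"
[1,2] N/PP  lex  "map"
[0,2] S/PP  >  k=1
[2,3] PP  lex  "a"
[0,3] S  >  k=2

[0,3] S   >
  [0,2] S/PP   >
    [0,1] "under" : (S/PP)/(N/PP)
    [1,2] "map" : N/PP
  [2,3] "a" : PP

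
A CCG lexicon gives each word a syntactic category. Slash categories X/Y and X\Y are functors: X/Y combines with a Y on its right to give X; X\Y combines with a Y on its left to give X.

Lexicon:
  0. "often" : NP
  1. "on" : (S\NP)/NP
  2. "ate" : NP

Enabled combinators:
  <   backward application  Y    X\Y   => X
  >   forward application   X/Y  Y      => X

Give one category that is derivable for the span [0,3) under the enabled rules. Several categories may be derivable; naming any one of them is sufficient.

S

[0,3] S   <
  [0,1] "often" : NP
  [1,3] S\NP   >
    [1,2] "on" : (S\NP)/NP
    [2,3] "ate" : NP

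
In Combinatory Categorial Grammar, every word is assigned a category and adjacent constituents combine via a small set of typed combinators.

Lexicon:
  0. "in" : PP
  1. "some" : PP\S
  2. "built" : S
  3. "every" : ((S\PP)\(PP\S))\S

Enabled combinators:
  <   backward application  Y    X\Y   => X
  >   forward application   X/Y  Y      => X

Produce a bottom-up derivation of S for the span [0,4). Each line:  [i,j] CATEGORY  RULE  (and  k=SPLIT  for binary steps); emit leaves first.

[0,1] PP  lex  "in"
[1,2] PP\S  lex  "some"
[2,3] S  lex  "built"
[3,4] ((S\PP)\(PP\S))\S  lex  "every"
[2,4] (S\PP)\(PP\S)  <  k=3
[1,4] S\PP  <  k=2
[0,4] S  <  k=1

[0,4] S   <
  [0,1] "in" : PP
  [1,4] S\PP   <
    [1,2] "some" : PP\S
    [2,4] (S\PP)\(PP\S)   <
      [2,3] "built" : S
      [3,4] "every" : ((S\PP)\(PP\S))\S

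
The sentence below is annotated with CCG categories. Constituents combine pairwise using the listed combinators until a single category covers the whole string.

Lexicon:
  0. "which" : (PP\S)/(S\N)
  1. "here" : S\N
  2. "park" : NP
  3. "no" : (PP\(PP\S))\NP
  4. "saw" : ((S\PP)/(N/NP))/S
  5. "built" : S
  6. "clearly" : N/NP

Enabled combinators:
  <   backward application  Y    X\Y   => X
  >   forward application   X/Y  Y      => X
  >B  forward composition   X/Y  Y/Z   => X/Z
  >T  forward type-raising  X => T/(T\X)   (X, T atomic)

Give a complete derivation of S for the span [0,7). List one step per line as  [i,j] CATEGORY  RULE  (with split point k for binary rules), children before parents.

[0,1] (PP\S)/(S\N)  lex  "which"
[1,2] S\N  lex  "here"
[0,2] PP\S  >  k=1
[2,3] NP  lex  "park"
[3,4] (PP\(PP\S))\NP  lex  "no"
[2,4] PP\(PP\S)  <  k=3
[0,4] PP  <  k=2
[4,5] ((S\PP)/(N/NP))/S  lex  "saw"
[5,6] S  lex  "built"
[4,6] (S\PP)/(N/NP)  >  k=5
[6,7] N/NP  lex  "clearly"
[4,7] S\PP  >  k=6
[0,7] S  <  k=4

[0,7] S   <
  [0,4] PP   <
    [0,2] PP\S   >
      [0,1] "which" : (PP\S)/(S\N)
      [1,2] "here" : S\N
    [2,4] PP\(PP\S)   <
      [2,3] "park" : NP
      [3,4] "no" : (PP\(PP\S))\NP
  [4,7] S\PP   >
    [4,6] (S\PP)/(N/NP)   >
      [4,5] "saw" : ((S\PP)/(N/NP))/S
      [5,6] "built" : S
    [6,7] "clearly" : N/NP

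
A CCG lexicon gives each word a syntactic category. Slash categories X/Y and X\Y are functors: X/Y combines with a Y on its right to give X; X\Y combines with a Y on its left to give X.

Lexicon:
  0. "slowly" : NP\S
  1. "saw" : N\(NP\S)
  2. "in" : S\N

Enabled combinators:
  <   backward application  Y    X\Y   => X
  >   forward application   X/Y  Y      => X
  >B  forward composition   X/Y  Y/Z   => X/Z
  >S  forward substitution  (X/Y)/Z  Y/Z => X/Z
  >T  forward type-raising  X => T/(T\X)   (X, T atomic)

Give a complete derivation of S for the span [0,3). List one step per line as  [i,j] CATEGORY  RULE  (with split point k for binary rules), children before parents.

[0,3] S   <
  [0,2] N   <
    [0,1] "slowly" : NP\S
    [1,2] "saw" : N\(NP\S)
  [2,3] "in" : S\N

[0,1] NP\S  lex  "slowly"
[1,2] N\(NP\S)  lex  "saw"
[0,2] N  <  k=1
[2,3] S\N  lex  "in"
[0,3] S  <  k=2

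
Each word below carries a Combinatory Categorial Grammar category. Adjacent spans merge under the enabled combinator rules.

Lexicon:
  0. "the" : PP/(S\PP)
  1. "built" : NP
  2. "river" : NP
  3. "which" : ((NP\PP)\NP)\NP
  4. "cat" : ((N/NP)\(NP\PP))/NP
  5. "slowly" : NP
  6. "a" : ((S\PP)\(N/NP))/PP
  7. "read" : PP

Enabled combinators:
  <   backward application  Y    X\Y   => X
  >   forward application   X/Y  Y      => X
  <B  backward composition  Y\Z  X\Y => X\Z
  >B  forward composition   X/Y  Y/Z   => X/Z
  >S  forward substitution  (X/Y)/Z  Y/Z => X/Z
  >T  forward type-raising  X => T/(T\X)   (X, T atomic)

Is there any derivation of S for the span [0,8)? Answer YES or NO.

NO

PP/(S\PP) NP NP ((NP\PP)\NP)\NP ((N/NP)\(NP\PP))/NP NP ((S\PP)\(N/NP))/PP PP
CKY chart[0,8] = {N/(N\PP), NP/(NP\PP), PP, PP/(PP\PP), S/(S\PP)}; S ∉ chart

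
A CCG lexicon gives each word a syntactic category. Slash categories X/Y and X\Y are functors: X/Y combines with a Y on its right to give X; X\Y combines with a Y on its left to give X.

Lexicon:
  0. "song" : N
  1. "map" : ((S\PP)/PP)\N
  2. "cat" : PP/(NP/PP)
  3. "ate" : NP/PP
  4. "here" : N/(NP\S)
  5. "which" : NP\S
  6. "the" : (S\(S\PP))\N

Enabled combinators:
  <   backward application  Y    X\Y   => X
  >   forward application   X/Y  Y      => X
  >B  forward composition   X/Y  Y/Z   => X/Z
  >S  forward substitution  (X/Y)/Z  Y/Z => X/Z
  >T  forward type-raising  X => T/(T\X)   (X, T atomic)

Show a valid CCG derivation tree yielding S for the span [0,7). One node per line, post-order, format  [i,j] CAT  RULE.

[0,7] S   <
  [0,4] S\PP   >
    [0,2] (S\PP)/PP   <
      [0,1] "song" : N
      [1,2] "map" : ((S\PP)/PP)\N
    [2,4] PP   >
      [2,3] "cat" : PP/(NP/PP)
      [3,4] "ate" : NP/PP
  [4,7] S\(S\PP)   <
    [4,6] N   >
      [4,5] "here" : N/(NP\S)
      [5,6] "which" : NP\S
    [6,7] "the" : (S\(S\PP))\N

[0,1] N  lex  "song"
[1,2] ((S\PP)/PP)\N  lex  "map"
[0,2] (S\PP)/PP  <  k=1
[2,3] PP/(NP/PP)  lex  "cat"
[3,4] NP/PP  lex  "ate"
[2,4] PP  >  k=3
[0,4] S\PP  >  k=2
[4,5] N/(NP\S)  lex  "here"
[5,6] NP\S  lex  "which"
[4,6] N  >  k=5
[6,7] (S\(S\PP))\N  lex  "the"
[4,7] S\(S\PP)  <  k=6
[0,7] S  <  k=4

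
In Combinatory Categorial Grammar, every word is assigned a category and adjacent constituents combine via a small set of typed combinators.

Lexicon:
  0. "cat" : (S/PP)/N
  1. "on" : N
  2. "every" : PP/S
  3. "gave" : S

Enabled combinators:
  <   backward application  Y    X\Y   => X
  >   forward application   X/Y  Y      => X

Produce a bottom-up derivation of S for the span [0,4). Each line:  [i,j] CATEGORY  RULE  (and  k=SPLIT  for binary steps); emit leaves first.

[0,4] S   >
  [0,2] S/PP   >
    [0,1] "cat" : (S/PP)/N
    [1,2] "on" : N
  [2,4] PP   >
    [2,3] "every" : PP/S
    [3,4] "gave" : S

[0,1] (S/PP)/N  lex  "cat"
[1,2] N  lex  "on"
[0,2] S/PP  >  k=1
[2,3] PP/S  lex  "every"
[3,4] S  lex  "gave"
[2,4] PP  >  k=3
[0,4] S  >  k=2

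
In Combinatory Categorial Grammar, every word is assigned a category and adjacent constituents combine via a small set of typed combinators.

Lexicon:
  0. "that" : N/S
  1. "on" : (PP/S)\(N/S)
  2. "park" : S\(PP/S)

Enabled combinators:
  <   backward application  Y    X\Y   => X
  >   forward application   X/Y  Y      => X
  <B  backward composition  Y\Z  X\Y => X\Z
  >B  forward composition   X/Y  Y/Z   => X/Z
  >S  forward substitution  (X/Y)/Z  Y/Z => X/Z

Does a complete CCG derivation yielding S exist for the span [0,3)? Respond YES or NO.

[0,3] S   <
  [0,2] PP/S   <
    [0,1] "that" : N/S
    [1,2] "on" : (PP/S)\(N/S)
  [2,3] "park" : S\(PP/S)

YES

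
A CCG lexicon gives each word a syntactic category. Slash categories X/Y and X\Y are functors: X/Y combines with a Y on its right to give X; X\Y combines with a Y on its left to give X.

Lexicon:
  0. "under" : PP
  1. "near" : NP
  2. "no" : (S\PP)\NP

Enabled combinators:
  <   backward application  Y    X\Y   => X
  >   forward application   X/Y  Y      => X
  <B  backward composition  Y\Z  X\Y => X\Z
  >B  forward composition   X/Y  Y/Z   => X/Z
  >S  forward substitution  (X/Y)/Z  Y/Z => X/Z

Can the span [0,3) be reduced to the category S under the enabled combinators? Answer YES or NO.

[0,3] S   <
  [0,1] "under" : PP
  [1,3] S\PP   <
    [1,2] "near" : NP
    [2,3] "no" : (S\PP)\NP

YES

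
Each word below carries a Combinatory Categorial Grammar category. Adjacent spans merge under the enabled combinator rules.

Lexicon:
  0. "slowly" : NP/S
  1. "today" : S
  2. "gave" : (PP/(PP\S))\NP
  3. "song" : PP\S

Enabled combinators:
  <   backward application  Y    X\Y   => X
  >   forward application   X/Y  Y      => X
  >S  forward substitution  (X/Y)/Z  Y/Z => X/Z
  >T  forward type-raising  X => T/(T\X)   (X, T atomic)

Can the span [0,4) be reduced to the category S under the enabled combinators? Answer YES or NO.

NP/S S (PP/(PP\S))\NP PP\S
CKY chart[0,4] = {N/(N\PP), NP/(NP\PP), PP, PP/(PP\PP), S/(S\PP)}; S ∉ chart

NO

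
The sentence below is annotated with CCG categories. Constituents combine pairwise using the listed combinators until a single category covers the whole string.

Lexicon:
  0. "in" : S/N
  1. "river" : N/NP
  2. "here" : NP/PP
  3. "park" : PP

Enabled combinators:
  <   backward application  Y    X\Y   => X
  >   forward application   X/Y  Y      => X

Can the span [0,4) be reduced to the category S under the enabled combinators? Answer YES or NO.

[0,4] S   >
  [0,1] "in" : S/N
  [1,4] N   >
    [1,2] "river" : N/NP
    [2,4] NP   >
      [2,3] "here" : NP/PP
      [3,4] "park" : PP

YES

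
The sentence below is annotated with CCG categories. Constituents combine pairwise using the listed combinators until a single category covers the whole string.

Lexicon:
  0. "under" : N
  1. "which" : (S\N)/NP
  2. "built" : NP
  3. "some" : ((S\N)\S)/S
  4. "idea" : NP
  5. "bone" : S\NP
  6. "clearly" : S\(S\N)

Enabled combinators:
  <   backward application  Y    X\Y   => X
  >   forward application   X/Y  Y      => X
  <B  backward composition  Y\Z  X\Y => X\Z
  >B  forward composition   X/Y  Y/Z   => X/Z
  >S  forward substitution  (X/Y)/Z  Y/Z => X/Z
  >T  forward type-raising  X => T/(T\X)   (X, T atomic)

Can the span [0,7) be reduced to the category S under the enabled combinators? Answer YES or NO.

YES

[0,7] S   <
  [0,6] S\N   <
    [0,3] S   <
      [0,1] "under" : N
      [1,3] S\N   >
        [1,2] "which" : (S\N)/NP
        [2,3] "built" : NP
    [3,6] (S\N)\S   >
      [3,4] "some" : ((S\N)\S)/S
      [4,6] S   <
        [4,5] "idea" : NP
        [5,6] "bone" : S\NP
  [6,7] "clearly" : S\(S\N)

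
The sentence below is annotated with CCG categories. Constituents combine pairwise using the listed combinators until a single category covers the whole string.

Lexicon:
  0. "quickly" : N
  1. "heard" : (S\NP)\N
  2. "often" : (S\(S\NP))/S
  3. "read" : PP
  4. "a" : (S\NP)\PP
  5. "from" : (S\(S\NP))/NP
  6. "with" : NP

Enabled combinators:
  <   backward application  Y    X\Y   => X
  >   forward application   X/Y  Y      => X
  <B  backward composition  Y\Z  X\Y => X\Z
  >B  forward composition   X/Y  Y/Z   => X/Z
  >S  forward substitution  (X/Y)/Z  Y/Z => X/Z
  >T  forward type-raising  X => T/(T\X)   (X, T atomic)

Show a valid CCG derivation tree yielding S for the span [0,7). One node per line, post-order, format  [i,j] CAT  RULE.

[0,7] S   <
  [0,2] S\NP   <
    [0,1] "quickly" : N
    [1,2] "heard" : (S\NP)\N
  [2,7] S\(S\NP)   >
    [2,3] "often" : (S\(S\NP))/S
    [3,7] S   <
      [3,5] S\NP   <
        [3,4] "read" : PP
        [4,5] "a" : (S\NP)\PP
      [5,7] S\(S\NP)   >
        [5,6] "from" : (S\(S\NP))/NP
        [6,7] "with" : NP

[0,1] N  lex  "quickly"
[1,2] (S\NP)\N  lex  "heard"
[0,2] S\NP  <  k=1
[2,3] (S\(S\NP))/S  lex  "often"
[3,4] PP  lex  "read"
[4,5] (S\NP)\PP  lex  "a"
[3,5] S\NP  <  k=4
[5,6] (S\(S\NP))/NP  lex  "from"
[6,7] NP  lex  "with"
[5,7] S\(S\NP)  >  k=6
[3,7] S  <  k=5
[2,7] S\(S\NP)  >  k=3
[0,7] S  <  k=2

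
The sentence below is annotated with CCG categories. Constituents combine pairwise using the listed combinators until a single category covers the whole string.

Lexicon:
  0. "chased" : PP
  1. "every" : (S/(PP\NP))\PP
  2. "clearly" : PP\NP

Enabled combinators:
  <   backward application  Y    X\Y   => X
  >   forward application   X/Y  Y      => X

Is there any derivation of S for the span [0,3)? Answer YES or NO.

[0,3] S   >
  [0,2] S/(PP\NP)   <
    [0,1] "chased" : PP
    [1,2] "every" : (S/(PP\NP))\PP
  [2,3] "clearly" : PP\NP

YES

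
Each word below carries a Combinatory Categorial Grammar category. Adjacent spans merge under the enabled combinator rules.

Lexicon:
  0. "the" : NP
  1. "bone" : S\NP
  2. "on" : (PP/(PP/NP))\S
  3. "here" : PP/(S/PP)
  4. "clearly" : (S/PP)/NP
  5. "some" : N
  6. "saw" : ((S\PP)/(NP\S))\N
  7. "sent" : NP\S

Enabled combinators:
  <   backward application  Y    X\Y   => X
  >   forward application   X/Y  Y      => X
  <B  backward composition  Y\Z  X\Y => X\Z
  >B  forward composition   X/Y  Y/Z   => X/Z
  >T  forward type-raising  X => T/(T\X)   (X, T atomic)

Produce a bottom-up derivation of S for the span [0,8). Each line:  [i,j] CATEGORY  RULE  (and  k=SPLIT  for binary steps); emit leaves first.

[0,1] NP  lex  "the"
[0,1] S/(S\NP)  >T
[1,2] S\NP  lex  "bone"
[0,2] S  >  k=1
[2,3] (PP/(PP/NP))\S  lex  "on"
[0,3] PP/(PP/NP)  <  k=2
[3,4] PP/(S/PP)  lex  "here"
[4,5] (S/PP)/NP  lex  "clearly"
[3,5] PP/NP  >B  k=4
[0,5] PP  >  k=3
[5,6] N  lex  "some"
[6,7] ((S\PP)/(NP\S))\N  lex  "saw"
[5,7] (S\PP)/(NP\S)  <  k=6
[7,8] NP\S  lex  "sent"
[5,8] S\PP  >  k=7
[0,8] S  <  k=5

[0,8] S   <
  [0,5] PP   >
    [0,3] PP/(PP/NP)   <
      [0,2] S   >
        [0,1] S/(S\NP)   >T
          [0,1] "the" : NP
        [1,2] "bone" : S\NP
      [2,3] "on" : (PP/(PP/NP))\S
    [3,5] PP/NP   >B
      [3,4] "here" : PP/(S/PP)
      [4,5] "clearly" : (S/PP)/NP
  [5,8] S\PP   >
    [5,7] (S\PP)/(NP\S)   <
      [5,6] "some" : N
      [6,7] "saw" : ((S\PP)/(NP\S))\N
    [7,8] "sent" : NP\S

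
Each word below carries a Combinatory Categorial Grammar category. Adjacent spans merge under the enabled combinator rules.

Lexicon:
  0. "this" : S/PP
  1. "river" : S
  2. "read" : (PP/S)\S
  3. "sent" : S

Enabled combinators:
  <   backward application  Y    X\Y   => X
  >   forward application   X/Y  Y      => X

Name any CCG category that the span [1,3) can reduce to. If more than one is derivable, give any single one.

[0,4] S   >
  [0,1] "this" : S/PP
  [1,4] PP   >
    [1,3] PP/S   <
      [1,2] "river" : S
      [2,3] "read" : (PP/S)\S
    [3,4] "sent" : S

PP/S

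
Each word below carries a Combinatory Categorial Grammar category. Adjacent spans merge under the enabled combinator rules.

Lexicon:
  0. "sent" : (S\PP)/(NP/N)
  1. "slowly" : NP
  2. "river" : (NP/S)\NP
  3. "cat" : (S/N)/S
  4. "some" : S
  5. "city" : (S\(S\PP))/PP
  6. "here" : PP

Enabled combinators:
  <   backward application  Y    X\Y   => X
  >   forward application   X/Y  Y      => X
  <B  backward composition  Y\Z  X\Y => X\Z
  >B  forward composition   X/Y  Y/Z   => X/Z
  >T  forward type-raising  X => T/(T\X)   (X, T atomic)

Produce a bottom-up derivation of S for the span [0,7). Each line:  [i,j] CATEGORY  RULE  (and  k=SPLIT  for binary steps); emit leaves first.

[0,1] (S\PP)/(NP/N)  lex  "sent"
[1,2] NP  lex  "slowly"
[2,3] (NP/S)\NP  lex  "river"
[1,3] NP/S  <  k=2
[3,4] (S/N)/S  lex  "cat"
[4,5] S  lex  "some"
[3,5] S/N  >  k=4
[1,5] NP/N  >B  k=3
[0,5] S\PP  >  k=1
[5,6] (S\(S\PP))/PP  lex  "city"
[6,7] PP  lex  "here"
[5,7] S\(S\PP)  >  k=6
[0,7] S  <  k=5

[0,7] S   <
  [0,5] S\PP   >
    [0,1] "sent" : (S\PP)/(NP/N)
    [1,5] NP/N   >B
      [1,3] NP/S   <
        [1,2] "slowly" : NP
        [2,3] "river" : (NP/S)\NP
      [3,5] S/N   >
        [3,4] "cat" : (S/N)/S
        [4,5] "some" : S
  [5,7] S\(S\PP)   >
    [5,6] "city" : (S\(S\PP))/PP
    [6,7] "here" : PP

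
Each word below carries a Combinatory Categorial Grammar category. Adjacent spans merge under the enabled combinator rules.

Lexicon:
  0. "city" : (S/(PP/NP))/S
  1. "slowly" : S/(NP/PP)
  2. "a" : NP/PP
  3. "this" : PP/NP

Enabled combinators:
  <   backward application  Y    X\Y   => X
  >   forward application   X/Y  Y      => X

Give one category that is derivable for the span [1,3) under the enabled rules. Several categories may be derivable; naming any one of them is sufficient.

[0,4] S   >
  [0,3] S/(PP/NP)   >
    [0,1] "city" : (S/(PP/NP))/S
    [1,3] S   >
      [1,2] "slowly" : S/(NP/PP)
      [2,3] "a" : NP/PP
  [3,4] "this" : PP/NP

S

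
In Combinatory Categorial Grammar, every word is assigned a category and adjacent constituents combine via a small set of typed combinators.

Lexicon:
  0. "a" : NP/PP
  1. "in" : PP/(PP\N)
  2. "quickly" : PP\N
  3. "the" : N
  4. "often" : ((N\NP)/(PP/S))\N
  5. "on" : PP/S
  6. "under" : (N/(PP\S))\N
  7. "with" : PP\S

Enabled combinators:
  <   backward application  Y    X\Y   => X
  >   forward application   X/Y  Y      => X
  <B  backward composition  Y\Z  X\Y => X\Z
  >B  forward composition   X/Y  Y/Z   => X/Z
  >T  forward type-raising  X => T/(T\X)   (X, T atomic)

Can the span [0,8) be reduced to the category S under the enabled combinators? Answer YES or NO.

NP/PP PP/(PP\N) PP\N N ((N\NP)/(PP/S))\N PP/S (N/(PP\S))\N PP\S
CKY chart[0,8] = {N, N/(N\N), NP/(NP\N), PP/(PP\N), S/(S\N)}; S ∉ chart

NO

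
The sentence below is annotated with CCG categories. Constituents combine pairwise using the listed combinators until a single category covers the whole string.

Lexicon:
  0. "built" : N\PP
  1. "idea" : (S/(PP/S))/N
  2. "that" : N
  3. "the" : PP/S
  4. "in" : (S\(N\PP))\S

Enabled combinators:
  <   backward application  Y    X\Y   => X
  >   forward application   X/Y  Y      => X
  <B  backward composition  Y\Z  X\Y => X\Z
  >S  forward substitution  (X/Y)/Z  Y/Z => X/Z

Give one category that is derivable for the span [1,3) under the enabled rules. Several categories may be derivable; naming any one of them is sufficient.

S/(PP/S)

[0,5] S   <
  [0,1] "built" : N\PP
  [1,5] S\(N\PP)   <
    [1,4] S   >
      [1,3] S/(PP/S)   >
        [1,2] "idea" : (S/(PP/S))/N
        [2,3] "that" : N
      [3,4] "the" : PP/S
    [4,5] "in" : (S\(N\PP))\S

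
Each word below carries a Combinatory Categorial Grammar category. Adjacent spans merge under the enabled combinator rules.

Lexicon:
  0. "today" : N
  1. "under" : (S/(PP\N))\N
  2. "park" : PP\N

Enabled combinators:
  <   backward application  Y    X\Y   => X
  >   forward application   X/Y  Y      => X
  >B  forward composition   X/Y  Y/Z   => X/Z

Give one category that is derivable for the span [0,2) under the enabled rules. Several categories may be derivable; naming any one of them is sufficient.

[0,3] S   >
  [0,2] S/(PP\N)   <
    [0,1] "today" : N
    [1,2] "under" : (S/(PP\N))\N
  [2,3] "park" : PP\N

S/(PP\N)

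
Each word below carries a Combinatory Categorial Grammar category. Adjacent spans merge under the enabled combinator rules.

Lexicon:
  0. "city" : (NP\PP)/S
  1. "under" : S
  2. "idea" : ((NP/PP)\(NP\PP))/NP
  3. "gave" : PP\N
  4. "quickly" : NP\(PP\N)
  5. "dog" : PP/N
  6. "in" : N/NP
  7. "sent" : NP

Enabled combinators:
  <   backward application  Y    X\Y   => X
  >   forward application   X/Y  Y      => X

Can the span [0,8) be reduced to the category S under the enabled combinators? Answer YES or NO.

(NP\PP)/S S ((NP/PP)\(NP\PP))/NP PP\N NP\(PP\N) PP/N N/NP NP
CKY chart[0,8] = {NP}; S ∉ chart

NO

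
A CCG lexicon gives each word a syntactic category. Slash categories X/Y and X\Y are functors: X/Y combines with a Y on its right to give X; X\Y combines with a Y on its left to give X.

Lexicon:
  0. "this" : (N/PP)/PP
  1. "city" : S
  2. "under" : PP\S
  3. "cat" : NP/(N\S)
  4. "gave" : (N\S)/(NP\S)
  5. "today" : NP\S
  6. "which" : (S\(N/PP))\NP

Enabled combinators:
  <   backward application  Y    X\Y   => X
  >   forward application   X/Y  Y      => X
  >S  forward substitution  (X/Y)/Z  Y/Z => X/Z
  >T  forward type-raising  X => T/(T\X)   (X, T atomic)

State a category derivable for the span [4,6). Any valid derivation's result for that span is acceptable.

[0,7] S   <
  [0,3] N/PP   >
    [0,1] "this" : (N/PP)/PP
    [1,3] PP   <
      [1,2] "city" : S
      [2,3] "under" : PP\S
  [3,7] S\(N/PP)   <
    [3,6] NP   >
      [3,4] "cat" : NP/(N\S)
      [4,6] N\S   >
        [4,5] "gave" : (N\S)/(NP\S)
        [5,6] "today" : NP\S
    [6,7] "which" : (S\(N/PP))\NP

N\S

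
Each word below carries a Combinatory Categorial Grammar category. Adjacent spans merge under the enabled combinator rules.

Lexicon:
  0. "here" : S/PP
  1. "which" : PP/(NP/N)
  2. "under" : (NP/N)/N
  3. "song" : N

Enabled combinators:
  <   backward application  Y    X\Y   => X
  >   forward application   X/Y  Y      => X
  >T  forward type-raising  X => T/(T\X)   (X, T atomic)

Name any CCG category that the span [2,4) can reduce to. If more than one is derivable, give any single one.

NP/N

[0,4] S   >
  [0,1] "here" : S/PP
  [1,4] PP   >
    [1,2] "which" : PP/(NP/N)
    [2,4] NP/N   >
      [2,3] "under" : (NP/N)/N
      [3,4] "song" : N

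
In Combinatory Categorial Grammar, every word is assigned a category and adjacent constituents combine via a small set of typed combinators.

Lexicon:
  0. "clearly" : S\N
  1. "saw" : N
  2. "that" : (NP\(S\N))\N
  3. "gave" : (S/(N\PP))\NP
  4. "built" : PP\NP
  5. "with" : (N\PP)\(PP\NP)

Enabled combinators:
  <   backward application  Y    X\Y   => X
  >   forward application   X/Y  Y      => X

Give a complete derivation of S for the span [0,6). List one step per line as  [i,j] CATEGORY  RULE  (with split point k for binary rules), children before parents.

[0,6] S   >
  [0,4] S/(N\PP)   <
    [0,3] NP   <
      [0,1] "clearly" : S\N
      [1,3] NP\(S\N)   <
        [1,2] "saw" : N
        [2,3] "that" : (NP\(S\N))\N
    [3,4] "gave" : (S/(N\PP))\NP
  [4,6] N\PP   <
    [4,5] "built" : PP\NP
    [5,6] "with" : (N\PP)\(PP\NP)

[0,1] S\N  lex  "clearly"
[1,2] N  lex  "saw"
[2,3] (NP\(S\N))\N  lex  "that"
[1,3] NP\(S\N)  <  k=2
[0,3] NP  <  k=1
[3,4] (S/(N\PP))\NP  lex  "gave"
[0,4] S/(N\PP)  <  k=3
[4,5] PP\NP  lex  "built"
[5,6] (N\PP)\(PP\NP)  lex  "with"
[4,6] N\PP  <  k=5
[0,6] S  >  k=4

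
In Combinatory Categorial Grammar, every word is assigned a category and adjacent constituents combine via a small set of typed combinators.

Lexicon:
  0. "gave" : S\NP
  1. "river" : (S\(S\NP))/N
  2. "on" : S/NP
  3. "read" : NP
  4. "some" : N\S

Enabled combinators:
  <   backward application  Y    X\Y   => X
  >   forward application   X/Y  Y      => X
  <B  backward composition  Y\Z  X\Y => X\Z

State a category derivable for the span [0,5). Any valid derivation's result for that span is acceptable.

S

[0,5] S   <
  [0,1] "gave" : S\NP
  [1,5] S\(S\NP)   >
    [1,2] "river" : (S\(S\NP))/N
    [2,5] N   <
      [2,4] S   >
        [2,3] "on" : S/NP
        [3,4] "read" : NP
      [4,5] "some" : N\S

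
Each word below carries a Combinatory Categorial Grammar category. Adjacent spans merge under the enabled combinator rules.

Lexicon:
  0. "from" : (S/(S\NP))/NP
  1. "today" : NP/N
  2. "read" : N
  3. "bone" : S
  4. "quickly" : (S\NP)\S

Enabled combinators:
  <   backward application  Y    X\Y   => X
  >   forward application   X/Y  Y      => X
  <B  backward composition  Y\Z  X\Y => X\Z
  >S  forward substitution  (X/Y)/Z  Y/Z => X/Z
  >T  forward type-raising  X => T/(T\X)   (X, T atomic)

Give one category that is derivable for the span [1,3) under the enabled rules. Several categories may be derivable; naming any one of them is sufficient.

[0,5] S   >
  [0,3] S/(S\NP)   >
    [0,1] "from" : (S/(S\NP))/NP
    [1,3] NP   >
      [1,2] "today" : NP/N
      [2,3] "read" : N
  [3,5] S\NP   <
    [3,4] "bone" : S
    [4,5] "quickly" : (S\NP)\S

NP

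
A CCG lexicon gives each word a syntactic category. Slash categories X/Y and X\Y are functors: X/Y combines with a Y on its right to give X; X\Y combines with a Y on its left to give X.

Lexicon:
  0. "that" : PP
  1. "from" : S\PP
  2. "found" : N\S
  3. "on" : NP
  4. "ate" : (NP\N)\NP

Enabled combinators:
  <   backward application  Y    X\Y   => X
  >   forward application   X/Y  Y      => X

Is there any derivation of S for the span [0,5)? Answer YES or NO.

NO

PP S\PP N\S NP (NP\N)\NP
CKY chart[0,5] = {NP}; S ∉ chart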